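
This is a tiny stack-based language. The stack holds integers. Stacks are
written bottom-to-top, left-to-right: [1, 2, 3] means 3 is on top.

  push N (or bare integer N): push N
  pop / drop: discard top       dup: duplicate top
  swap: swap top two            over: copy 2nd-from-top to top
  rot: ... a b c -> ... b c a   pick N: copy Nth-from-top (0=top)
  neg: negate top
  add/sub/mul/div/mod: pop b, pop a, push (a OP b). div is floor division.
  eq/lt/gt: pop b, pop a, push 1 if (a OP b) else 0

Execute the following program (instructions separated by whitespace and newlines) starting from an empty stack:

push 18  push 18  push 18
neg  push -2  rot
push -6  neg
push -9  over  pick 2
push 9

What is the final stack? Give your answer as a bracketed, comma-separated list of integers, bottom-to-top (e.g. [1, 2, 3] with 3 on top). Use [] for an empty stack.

After 'push 18': [18]
After 'push 18': [18, 18]
After 'push 18': [18, 18, 18]
After 'neg': [18, 18, -18]
After 'push -2': [18, 18, -18, -2]
After 'rot': [18, -18, -2, 18]
After 'push -6': [18, -18, -2, 18, -6]
After 'neg': [18, -18, -2, 18, 6]
After 'push -9': [18, -18, -2, 18, 6, -9]
After 'over': [18, -18, -2, 18, 6, -9, 6]
After 'pick 2': [18, -18, -2, 18, 6, -9, 6, 6]
After 'push 9': [18, -18, -2, 18, 6, -9, 6, 6, 9]

Answer: [18, -18, -2, 18, 6, -9, 6, 6, 9]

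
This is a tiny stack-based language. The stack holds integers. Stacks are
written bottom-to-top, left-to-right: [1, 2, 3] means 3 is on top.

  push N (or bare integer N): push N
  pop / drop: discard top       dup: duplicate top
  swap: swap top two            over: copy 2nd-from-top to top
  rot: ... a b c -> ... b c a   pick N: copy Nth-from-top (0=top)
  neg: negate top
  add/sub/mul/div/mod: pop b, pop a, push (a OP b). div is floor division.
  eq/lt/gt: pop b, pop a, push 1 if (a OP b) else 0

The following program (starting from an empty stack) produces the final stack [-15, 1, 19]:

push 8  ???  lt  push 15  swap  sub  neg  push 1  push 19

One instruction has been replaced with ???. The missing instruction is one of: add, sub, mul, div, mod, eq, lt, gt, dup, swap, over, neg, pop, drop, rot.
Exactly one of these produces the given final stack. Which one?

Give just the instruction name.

Stack before ???: [8]
Stack after ???:  [8, 8]
The instruction that transforms [8] -> [8, 8] is: dup

Answer: dup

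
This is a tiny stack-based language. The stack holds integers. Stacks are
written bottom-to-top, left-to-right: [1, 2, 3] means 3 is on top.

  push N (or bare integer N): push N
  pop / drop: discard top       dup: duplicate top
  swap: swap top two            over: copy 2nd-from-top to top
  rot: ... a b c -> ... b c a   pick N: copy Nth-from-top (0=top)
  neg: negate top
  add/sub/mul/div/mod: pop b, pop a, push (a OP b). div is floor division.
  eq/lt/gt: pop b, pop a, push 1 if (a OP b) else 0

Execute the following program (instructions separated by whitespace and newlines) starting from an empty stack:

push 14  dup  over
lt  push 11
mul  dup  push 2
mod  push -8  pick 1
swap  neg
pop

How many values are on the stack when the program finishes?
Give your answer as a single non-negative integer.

Answer: 4

Derivation:
After 'push 14': stack = [14] (depth 1)
After 'dup': stack = [14, 14] (depth 2)
After 'over': stack = [14, 14, 14] (depth 3)
After 'lt': stack = [14, 0] (depth 2)
After 'push 11': stack = [14, 0, 11] (depth 3)
After 'mul': stack = [14, 0] (depth 2)
After 'dup': stack = [14, 0, 0] (depth 3)
After 'push 2': stack = [14, 0, 0, 2] (depth 4)
After 'mod': stack = [14, 0, 0] (depth 3)
After 'push -8': stack = [14, 0, 0, -8] (depth 4)
After 'pick 1': stack = [14, 0, 0, -8, 0] (depth 5)
After 'swap': stack = [14, 0, 0, 0, -8] (depth 5)
After 'neg': stack = [14, 0, 0, 0, 8] (depth 5)
After 'pop': stack = [14, 0, 0, 0] (depth 4)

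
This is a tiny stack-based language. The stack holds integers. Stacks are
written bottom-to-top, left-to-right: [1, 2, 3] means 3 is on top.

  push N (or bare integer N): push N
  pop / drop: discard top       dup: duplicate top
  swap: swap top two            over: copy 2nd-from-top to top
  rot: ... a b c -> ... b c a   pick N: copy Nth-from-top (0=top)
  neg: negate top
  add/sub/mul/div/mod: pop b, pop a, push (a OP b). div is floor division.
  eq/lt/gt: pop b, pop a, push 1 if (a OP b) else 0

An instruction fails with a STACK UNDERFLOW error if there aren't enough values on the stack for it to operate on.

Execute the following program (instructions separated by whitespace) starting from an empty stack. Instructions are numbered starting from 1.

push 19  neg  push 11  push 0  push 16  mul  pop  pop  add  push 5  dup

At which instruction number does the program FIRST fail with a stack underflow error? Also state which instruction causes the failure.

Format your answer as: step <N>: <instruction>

Answer: step 9: add

Derivation:
Step 1 ('push 19'): stack = [19], depth = 1
Step 2 ('neg'): stack = [-19], depth = 1
Step 3 ('push 11'): stack = [-19, 11], depth = 2
Step 4 ('push 0'): stack = [-19, 11, 0], depth = 3
Step 5 ('push 16'): stack = [-19, 11, 0, 16], depth = 4
Step 6 ('mul'): stack = [-19, 11, 0], depth = 3
Step 7 ('pop'): stack = [-19, 11], depth = 2
Step 8 ('pop'): stack = [-19], depth = 1
Step 9 ('add'): needs 2 value(s) but depth is 1 — STACK UNDERFLOW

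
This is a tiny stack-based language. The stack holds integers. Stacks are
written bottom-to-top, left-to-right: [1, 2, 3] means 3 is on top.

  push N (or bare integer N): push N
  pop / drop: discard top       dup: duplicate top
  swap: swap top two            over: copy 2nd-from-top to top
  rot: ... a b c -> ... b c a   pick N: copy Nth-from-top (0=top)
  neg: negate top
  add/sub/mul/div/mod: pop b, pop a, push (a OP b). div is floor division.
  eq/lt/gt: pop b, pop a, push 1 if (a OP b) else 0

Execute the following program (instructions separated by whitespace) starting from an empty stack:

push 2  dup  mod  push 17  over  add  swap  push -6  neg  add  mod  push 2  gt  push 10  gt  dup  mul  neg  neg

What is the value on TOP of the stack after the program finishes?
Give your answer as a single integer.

Answer: 0

Derivation:
After 'push 2': [2]
After 'dup': [2, 2]
After 'mod': [0]
After 'push 17': [0, 17]
After 'over': [0, 17, 0]
After 'add': [0, 17]
After 'swap': [17, 0]
After 'push -6': [17, 0, -6]
After 'neg': [17, 0, 6]
After 'add': [17, 6]
After 'mod': [5]
After 'push 2': [5, 2]
After 'gt': [1]
After 'push 10': [1, 10]
After 'gt': [0]
After 'dup': [0, 0]
After 'mul': [0]
After 'neg': [0]
After 'neg': [0]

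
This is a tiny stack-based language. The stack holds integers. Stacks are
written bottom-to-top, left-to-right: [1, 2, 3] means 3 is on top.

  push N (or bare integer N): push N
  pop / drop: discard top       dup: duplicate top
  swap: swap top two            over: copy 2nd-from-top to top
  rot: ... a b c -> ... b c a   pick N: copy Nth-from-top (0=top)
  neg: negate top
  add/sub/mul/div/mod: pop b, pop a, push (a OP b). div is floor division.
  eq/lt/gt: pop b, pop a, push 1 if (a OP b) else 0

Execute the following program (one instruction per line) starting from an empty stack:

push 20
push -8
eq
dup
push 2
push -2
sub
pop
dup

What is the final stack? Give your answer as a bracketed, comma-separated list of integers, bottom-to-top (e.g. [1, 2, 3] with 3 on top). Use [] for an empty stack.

Answer: [0, 0, 0]

Derivation:
After 'push 20': [20]
After 'push -8': [20, -8]
After 'eq': [0]
After 'dup': [0, 0]
After 'push 2': [0, 0, 2]
After 'push -2': [0, 0, 2, -2]
After 'sub': [0, 0, 4]
After 'pop': [0, 0]
After 'dup': [0, 0, 0]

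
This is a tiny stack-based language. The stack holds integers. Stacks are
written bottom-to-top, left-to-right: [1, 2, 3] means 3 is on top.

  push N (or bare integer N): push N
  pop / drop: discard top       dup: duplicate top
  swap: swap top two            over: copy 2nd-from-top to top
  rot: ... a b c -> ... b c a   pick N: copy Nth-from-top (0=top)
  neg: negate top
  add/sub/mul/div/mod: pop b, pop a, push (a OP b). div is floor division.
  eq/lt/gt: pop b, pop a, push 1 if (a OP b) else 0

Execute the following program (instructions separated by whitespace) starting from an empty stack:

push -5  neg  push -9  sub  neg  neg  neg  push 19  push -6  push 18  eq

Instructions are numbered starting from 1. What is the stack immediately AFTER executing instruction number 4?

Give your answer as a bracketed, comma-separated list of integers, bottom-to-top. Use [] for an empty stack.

Answer: [14]

Derivation:
Step 1 ('push -5'): [-5]
Step 2 ('neg'): [5]
Step 3 ('push -9'): [5, -9]
Step 4 ('sub'): [14]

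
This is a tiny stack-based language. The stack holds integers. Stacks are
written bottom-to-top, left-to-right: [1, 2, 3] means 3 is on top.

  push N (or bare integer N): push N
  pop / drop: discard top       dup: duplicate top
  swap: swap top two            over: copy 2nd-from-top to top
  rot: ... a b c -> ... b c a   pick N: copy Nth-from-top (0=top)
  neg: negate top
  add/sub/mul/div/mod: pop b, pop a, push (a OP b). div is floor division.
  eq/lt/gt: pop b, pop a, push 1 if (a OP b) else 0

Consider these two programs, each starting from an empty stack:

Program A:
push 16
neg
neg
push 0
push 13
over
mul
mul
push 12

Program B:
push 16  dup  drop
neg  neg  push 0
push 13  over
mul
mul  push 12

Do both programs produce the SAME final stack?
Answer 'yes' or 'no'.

Program A trace:
  After 'push 16': [16]
  After 'neg': [-16]
  After 'neg': [16]
  After 'push 0': [16, 0]
  After 'push 13': [16, 0, 13]
  After 'over': [16, 0, 13, 0]
  After 'mul': [16, 0, 0]
  After 'mul': [16, 0]
  After 'push 12': [16, 0, 12]
Program A final stack: [16, 0, 12]

Program B trace:
  After 'push 16': [16]
  After 'dup': [16, 16]
  After 'drop': [16]
  After 'neg': [-16]
  After 'neg': [16]
  After 'push 0': [16, 0]
  After 'push 13': [16, 0, 13]
  After 'over': [16, 0, 13, 0]
  After 'mul': [16, 0, 0]
  After 'mul': [16, 0]
  After 'push 12': [16, 0, 12]
Program B final stack: [16, 0, 12]
Same: yes

Answer: yes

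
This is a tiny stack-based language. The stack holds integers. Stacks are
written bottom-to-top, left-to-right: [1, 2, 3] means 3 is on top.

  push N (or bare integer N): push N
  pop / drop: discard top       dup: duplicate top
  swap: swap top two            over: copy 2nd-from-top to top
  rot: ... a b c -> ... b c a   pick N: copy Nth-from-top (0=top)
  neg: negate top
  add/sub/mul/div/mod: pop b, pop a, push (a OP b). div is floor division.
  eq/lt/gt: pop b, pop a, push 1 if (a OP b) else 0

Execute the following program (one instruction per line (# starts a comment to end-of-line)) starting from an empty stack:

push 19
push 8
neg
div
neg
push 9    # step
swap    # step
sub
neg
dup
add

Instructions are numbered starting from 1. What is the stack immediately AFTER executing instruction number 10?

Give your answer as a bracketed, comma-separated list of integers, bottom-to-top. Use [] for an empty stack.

Step 1 ('push 19'): [19]
Step 2 ('push 8'): [19, 8]
Step 3 ('neg'): [19, -8]
Step 4 ('div'): [-3]
Step 5 ('neg'): [3]
Step 6 ('push 9'): [3, 9]
Step 7 ('swap'): [9, 3]
Step 8 ('sub'): [6]
Step 9 ('neg'): [-6]
Step 10 ('dup'): [-6, -6]

Answer: [-6, -6]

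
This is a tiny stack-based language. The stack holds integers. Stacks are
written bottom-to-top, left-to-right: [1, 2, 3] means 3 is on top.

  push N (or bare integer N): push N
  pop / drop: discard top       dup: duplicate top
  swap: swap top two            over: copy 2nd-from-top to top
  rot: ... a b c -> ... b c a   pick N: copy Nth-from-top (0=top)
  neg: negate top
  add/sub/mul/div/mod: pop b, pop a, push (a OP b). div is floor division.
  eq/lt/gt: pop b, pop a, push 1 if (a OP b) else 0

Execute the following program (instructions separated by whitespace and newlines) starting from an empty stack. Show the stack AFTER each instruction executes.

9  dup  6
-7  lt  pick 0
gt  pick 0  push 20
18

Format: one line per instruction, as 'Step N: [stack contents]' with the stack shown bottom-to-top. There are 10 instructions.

Step 1: [9]
Step 2: [9, 9]
Step 3: [9, 9, 6]
Step 4: [9, 9, 6, -7]
Step 5: [9, 9, 0]
Step 6: [9, 9, 0, 0]
Step 7: [9, 9, 0]
Step 8: [9, 9, 0, 0]
Step 9: [9, 9, 0, 0, 20]
Step 10: [9, 9, 0, 0, 20, 18]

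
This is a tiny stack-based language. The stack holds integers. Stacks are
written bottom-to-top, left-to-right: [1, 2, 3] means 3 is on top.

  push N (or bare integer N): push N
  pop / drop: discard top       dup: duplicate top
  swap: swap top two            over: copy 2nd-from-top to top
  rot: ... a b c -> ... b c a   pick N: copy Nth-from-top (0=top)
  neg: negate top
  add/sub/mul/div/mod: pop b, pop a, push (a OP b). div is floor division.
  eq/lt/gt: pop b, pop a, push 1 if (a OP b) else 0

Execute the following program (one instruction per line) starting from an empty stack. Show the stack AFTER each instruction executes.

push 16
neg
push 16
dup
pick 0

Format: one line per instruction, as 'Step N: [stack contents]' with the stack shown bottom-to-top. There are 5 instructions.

Step 1: [16]
Step 2: [-16]
Step 3: [-16, 16]
Step 4: [-16, 16, 16]
Step 5: [-16, 16, 16, 16]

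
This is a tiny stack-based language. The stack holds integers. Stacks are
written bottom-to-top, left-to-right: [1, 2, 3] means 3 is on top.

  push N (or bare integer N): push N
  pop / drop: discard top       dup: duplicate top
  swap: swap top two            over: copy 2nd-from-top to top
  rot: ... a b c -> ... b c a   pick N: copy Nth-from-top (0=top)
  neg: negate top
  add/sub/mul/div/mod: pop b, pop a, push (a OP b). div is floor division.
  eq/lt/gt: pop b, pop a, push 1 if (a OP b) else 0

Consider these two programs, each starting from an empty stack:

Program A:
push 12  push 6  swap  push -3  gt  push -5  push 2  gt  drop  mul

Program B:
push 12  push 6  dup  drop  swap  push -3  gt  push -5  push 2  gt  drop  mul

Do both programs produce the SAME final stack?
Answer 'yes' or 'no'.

Program A trace:
  After 'push 12': [12]
  After 'push 6': [12, 6]
  After 'swap': [6, 12]
  After 'push -3': [6, 12, -3]
  After 'gt': [6, 1]
  After 'push -5': [6, 1, -5]
  After 'push 2': [6, 1, -5, 2]
  After 'gt': [6, 1, 0]
  After 'drop': [6, 1]
  After 'mul': [6]
Program A final stack: [6]

Program B trace:
  After 'push 12': [12]
  After 'push 6': [12, 6]
  After 'dup': [12, 6, 6]
  After 'drop': [12, 6]
  After 'swap': [6, 12]
  After 'push -3': [6, 12, -3]
  After 'gt': [6, 1]
  After 'push -5': [6, 1, -5]
  After 'push 2': [6, 1, -5, 2]
  After 'gt': [6, 1, 0]
  After 'drop': [6, 1]
  After 'mul': [6]
Program B final stack: [6]
Same: yes

Answer: yes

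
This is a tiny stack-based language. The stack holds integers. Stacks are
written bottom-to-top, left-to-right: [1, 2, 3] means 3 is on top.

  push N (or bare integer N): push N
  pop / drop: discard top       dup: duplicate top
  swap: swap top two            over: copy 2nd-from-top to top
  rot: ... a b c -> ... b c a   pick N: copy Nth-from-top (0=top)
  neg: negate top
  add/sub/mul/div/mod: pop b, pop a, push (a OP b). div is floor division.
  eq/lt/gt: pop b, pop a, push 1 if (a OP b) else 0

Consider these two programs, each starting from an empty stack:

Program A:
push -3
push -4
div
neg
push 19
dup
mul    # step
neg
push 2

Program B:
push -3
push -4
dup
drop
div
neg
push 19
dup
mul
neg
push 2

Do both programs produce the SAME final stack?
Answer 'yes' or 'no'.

Answer: yes

Derivation:
Program A trace:
  After 'push -3': [-3]
  After 'push -4': [-3, -4]
  After 'div': [0]
  After 'neg': [0]
  After 'push 19': [0, 19]
  After 'dup': [0, 19, 19]
  After 'mul': [0, 361]
  After 'neg': [0, -361]
  After 'push 2': [0, -361, 2]
Program A final stack: [0, -361, 2]

Program B trace:
  After 'push -3': [-3]
  After 'push -4': [-3, -4]
  After 'dup': [-3, -4, -4]
  After 'drop': [-3, -4]
  After 'div': [0]
  After 'neg': [0]
  After 'push 19': [0, 19]
  After 'dup': [0, 19, 19]
  After 'mul': [0, 361]
  After 'neg': [0, -361]
  After 'push 2': [0, -361, 2]
Program B final stack: [0, -361, 2]
Same: yes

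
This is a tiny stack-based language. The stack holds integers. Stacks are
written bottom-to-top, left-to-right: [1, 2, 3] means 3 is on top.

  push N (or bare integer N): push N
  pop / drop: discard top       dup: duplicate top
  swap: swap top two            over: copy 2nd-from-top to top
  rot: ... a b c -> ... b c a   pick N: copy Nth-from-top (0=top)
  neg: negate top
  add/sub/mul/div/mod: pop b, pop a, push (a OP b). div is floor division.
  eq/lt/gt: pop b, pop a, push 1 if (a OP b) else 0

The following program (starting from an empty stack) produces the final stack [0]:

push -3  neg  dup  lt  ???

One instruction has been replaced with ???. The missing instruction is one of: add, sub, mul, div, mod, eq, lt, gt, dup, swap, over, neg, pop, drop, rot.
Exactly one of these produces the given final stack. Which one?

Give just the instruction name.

Answer: neg

Derivation:
Stack before ???: [0]
Stack after ???:  [0]
The instruction that transforms [0] -> [0] is: neg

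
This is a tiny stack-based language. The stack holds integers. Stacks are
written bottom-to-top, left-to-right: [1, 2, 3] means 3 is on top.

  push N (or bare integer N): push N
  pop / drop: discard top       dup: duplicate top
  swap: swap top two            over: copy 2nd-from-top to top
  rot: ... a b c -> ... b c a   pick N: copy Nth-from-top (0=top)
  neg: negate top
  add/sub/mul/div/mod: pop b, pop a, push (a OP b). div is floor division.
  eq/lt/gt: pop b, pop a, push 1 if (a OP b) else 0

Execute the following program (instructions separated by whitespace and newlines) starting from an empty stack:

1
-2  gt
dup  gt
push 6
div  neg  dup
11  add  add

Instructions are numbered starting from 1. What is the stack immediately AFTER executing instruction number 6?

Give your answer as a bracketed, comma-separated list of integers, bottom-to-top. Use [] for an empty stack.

Answer: [0, 6]

Derivation:
Step 1 ('1'): [1]
Step 2 ('-2'): [1, -2]
Step 3 ('gt'): [1]
Step 4 ('dup'): [1, 1]
Step 5 ('gt'): [0]
Step 6 ('push 6'): [0, 6]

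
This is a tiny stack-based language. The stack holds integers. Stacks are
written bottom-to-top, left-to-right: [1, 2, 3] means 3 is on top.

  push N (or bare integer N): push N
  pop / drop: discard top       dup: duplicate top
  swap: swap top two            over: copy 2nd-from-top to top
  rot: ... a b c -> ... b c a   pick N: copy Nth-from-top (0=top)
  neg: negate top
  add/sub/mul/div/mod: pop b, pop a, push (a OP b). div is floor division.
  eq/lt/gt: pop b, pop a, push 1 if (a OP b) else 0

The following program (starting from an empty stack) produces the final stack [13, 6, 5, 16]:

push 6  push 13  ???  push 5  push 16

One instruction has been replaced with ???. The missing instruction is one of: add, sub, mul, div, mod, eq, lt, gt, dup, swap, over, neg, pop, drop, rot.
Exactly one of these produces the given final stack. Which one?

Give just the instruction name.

Stack before ???: [6, 13]
Stack after ???:  [13, 6]
The instruction that transforms [6, 13] -> [13, 6] is: swap

Answer: swap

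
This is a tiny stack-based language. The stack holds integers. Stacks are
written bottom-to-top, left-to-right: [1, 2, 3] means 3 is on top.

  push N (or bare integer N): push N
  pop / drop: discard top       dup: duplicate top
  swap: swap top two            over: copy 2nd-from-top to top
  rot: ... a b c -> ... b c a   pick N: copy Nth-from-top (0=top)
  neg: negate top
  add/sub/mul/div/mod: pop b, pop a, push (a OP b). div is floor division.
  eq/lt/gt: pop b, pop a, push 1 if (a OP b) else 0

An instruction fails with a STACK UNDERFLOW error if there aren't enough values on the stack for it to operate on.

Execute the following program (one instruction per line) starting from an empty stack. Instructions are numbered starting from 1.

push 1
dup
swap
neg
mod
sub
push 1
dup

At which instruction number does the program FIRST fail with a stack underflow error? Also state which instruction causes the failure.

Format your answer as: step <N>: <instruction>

Step 1 ('push 1'): stack = [1], depth = 1
Step 2 ('dup'): stack = [1, 1], depth = 2
Step 3 ('swap'): stack = [1, 1], depth = 2
Step 4 ('neg'): stack = [1, -1], depth = 2
Step 5 ('mod'): stack = [0], depth = 1
Step 6 ('sub'): needs 2 value(s) but depth is 1 — STACK UNDERFLOW

Answer: step 6: sub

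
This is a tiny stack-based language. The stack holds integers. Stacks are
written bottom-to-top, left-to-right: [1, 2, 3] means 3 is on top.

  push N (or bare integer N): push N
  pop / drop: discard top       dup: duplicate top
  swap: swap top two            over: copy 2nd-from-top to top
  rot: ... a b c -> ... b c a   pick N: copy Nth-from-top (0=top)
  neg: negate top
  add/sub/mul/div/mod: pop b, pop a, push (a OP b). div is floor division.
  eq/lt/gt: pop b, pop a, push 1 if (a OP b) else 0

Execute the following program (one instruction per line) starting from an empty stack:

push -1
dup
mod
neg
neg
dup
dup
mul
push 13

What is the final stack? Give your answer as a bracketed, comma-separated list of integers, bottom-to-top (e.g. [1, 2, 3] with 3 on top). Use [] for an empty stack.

Answer: [0, 0, 13]

Derivation:
After 'push -1': [-1]
After 'dup': [-1, -1]
After 'mod': [0]
After 'neg': [0]
After 'neg': [0]
After 'dup': [0, 0]
After 'dup': [0, 0, 0]
After 'mul': [0, 0]
After 'push 13': [0, 0, 13]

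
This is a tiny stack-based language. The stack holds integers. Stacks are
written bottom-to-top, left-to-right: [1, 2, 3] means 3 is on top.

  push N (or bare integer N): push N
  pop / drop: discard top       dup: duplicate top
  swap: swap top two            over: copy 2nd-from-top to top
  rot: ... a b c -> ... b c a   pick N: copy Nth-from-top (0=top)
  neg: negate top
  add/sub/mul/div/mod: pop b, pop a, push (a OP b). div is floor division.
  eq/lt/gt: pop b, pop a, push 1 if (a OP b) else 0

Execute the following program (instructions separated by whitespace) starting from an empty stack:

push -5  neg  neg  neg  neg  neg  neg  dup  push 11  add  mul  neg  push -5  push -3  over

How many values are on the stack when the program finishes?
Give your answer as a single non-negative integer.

After 'push -5': stack = [-5] (depth 1)
After 'neg': stack = [5] (depth 1)
After 'neg': stack = [-5] (depth 1)
After 'neg': stack = [5] (depth 1)
After 'neg': stack = [-5] (depth 1)
After 'neg': stack = [5] (depth 1)
After 'neg': stack = [-5] (depth 1)
After 'dup': stack = [-5, -5] (depth 2)
After 'push 11': stack = [-5, -5, 11] (depth 3)
After 'add': stack = [-5, 6] (depth 2)
After 'mul': stack = [-30] (depth 1)
After 'neg': stack = [30] (depth 1)
After 'push -5': stack = [30, -5] (depth 2)
After 'push -3': stack = [30, -5, -3] (depth 3)
After 'over': stack = [30, -5, -3, -5] (depth 4)

Answer: 4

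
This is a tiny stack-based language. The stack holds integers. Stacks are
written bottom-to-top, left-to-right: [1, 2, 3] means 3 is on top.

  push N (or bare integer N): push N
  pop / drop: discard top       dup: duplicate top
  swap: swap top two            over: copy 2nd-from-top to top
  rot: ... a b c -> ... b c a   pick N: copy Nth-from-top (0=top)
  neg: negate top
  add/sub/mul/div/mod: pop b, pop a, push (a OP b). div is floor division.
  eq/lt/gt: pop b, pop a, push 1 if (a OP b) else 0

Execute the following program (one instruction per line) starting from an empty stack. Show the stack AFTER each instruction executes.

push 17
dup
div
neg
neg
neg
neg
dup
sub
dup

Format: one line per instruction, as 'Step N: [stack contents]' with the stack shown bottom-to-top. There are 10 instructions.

Step 1: [17]
Step 2: [17, 17]
Step 3: [1]
Step 4: [-1]
Step 5: [1]
Step 6: [-1]
Step 7: [1]
Step 8: [1, 1]
Step 9: [0]
Step 10: [0, 0]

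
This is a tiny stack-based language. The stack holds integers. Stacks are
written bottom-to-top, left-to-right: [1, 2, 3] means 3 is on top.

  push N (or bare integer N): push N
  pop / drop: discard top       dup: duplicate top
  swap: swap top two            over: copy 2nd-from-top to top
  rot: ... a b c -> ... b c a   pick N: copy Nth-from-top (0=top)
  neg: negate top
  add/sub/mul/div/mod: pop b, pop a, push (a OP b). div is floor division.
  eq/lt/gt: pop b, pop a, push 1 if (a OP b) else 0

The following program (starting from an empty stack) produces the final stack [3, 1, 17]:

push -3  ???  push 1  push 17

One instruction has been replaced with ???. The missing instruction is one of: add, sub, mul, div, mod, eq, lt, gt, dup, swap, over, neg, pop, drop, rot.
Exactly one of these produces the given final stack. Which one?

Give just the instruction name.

Stack before ???: [-3]
Stack after ???:  [3]
The instruction that transforms [-3] -> [3] is: neg

Answer: neg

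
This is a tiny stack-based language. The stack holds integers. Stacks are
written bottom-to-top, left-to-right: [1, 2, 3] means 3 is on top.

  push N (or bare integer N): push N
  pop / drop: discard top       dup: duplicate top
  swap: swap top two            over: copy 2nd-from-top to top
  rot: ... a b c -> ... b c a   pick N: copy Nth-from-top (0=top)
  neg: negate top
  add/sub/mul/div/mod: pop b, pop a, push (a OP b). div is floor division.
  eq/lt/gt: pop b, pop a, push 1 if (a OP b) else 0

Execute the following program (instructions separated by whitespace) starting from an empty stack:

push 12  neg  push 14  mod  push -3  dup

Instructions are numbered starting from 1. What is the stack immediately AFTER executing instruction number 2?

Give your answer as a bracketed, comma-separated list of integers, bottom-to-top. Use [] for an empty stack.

Answer: [-12]

Derivation:
Step 1 ('push 12'): [12]
Step 2 ('neg'): [-12]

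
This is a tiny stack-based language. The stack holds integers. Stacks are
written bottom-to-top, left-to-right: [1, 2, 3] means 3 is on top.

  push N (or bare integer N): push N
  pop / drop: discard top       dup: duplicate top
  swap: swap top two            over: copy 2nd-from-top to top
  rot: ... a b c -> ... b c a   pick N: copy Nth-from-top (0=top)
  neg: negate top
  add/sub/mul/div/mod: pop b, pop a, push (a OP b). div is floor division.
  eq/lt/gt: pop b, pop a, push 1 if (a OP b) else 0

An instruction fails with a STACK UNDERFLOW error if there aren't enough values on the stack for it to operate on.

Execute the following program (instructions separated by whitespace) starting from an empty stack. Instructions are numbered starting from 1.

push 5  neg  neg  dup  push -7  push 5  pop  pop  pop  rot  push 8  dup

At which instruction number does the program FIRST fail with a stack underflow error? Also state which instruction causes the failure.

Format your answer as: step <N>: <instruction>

Answer: step 10: rot

Derivation:
Step 1 ('push 5'): stack = [5], depth = 1
Step 2 ('neg'): stack = [-5], depth = 1
Step 3 ('neg'): stack = [5], depth = 1
Step 4 ('dup'): stack = [5, 5], depth = 2
Step 5 ('push -7'): stack = [5, 5, -7], depth = 3
Step 6 ('push 5'): stack = [5, 5, -7, 5], depth = 4
Step 7 ('pop'): stack = [5, 5, -7], depth = 3
Step 8 ('pop'): stack = [5, 5], depth = 2
Step 9 ('pop'): stack = [5], depth = 1
Step 10 ('rot'): needs 3 value(s) but depth is 1 — STACK UNDERFLOW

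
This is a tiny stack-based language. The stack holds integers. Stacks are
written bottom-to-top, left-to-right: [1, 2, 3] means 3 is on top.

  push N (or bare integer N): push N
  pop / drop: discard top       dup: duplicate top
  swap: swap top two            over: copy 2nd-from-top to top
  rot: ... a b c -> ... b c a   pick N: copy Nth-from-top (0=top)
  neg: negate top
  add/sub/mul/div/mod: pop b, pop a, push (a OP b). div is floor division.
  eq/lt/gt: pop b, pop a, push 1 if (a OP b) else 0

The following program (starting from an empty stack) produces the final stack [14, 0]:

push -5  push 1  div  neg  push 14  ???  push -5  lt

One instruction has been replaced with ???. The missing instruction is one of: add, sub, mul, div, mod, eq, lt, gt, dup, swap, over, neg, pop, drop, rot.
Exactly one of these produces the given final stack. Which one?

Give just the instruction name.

Stack before ???: [5, 14]
Stack after ???:  [14, 5]
The instruction that transforms [5, 14] -> [14, 5] is: swap

Answer: swap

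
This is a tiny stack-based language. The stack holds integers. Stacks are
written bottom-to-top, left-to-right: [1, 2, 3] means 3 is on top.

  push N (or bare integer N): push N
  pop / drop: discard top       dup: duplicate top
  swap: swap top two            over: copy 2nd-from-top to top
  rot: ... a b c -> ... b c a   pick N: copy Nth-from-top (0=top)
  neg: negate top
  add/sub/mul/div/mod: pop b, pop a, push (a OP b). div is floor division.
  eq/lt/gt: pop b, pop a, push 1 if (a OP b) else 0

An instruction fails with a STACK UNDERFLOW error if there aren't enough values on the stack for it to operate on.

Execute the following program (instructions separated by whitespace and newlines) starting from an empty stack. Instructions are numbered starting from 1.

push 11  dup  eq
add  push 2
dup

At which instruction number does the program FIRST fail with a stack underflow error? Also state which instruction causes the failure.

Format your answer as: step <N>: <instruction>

Answer: step 4: add

Derivation:
Step 1 ('push 11'): stack = [11], depth = 1
Step 2 ('dup'): stack = [11, 11], depth = 2
Step 3 ('eq'): stack = [1], depth = 1
Step 4 ('add'): needs 2 value(s) but depth is 1 — STACK UNDERFLOW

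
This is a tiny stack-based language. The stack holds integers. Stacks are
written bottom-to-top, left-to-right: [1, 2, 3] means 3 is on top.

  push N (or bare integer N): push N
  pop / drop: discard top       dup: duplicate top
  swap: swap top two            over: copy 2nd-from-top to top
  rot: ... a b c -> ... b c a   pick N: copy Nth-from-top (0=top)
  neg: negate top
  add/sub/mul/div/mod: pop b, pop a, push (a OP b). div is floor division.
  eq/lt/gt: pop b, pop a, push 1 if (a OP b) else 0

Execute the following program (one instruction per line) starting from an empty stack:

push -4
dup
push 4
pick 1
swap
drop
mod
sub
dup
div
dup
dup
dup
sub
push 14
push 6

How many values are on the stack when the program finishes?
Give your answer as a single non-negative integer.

Answer: 5

Derivation:
After 'push -4': stack = [-4] (depth 1)
After 'dup': stack = [-4, -4] (depth 2)
After 'push 4': stack = [-4, -4, 4] (depth 3)
After 'pick 1': stack = [-4, -4, 4, -4] (depth 4)
After 'swap': stack = [-4, -4, -4, 4] (depth 4)
After 'drop': stack = [-4, -4, -4] (depth 3)
After 'mod': stack = [-4, 0] (depth 2)
After 'sub': stack = [-4] (depth 1)
After 'dup': stack = [-4, -4] (depth 2)
After 'div': stack = [1] (depth 1)
After 'dup': stack = [1, 1] (depth 2)
After 'dup': stack = [1, 1, 1] (depth 3)
After 'dup': stack = [1, 1, 1, 1] (depth 4)
After 'sub': stack = [1, 1, 0] (depth 3)
After 'push 14': stack = [1, 1, 0, 14] (depth 4)
After 'push 6': stack = [1, 1, 0, 14, 6] (depth 5)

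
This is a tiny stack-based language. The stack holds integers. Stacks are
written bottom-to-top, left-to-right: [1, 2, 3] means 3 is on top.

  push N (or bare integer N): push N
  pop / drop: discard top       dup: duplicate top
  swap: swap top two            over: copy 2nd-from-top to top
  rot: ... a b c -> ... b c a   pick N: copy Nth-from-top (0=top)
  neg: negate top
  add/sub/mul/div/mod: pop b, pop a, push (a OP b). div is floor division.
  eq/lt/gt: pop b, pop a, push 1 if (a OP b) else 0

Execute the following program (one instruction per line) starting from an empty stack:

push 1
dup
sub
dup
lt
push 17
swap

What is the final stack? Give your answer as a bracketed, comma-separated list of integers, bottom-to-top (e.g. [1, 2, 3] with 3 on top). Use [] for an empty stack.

Answer: [17, 0]

Derivation:
After 'push 1': [1]
After 'dup': [1, 1]
After 'sub': [0]
After 'dup': [0, 0]
After 'lt': [0]
After 'push 17': [0, 17]
After 'swap': [17, 0]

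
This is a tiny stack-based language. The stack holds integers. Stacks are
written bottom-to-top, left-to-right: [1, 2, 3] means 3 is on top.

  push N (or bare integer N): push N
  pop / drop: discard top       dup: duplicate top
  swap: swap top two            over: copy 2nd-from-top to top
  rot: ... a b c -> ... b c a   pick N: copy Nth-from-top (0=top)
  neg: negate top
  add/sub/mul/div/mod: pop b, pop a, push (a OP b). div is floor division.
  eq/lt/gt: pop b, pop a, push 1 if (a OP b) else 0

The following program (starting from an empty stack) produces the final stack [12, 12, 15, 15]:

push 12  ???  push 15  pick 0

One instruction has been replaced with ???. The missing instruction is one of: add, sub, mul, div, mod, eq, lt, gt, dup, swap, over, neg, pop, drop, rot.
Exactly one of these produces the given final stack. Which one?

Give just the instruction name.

Answer: dup

Derivation:
Stack before ???: [12]
Stack after ???:  [12, 12]
The instruction that transforms [12] -> [12, 12] is: dup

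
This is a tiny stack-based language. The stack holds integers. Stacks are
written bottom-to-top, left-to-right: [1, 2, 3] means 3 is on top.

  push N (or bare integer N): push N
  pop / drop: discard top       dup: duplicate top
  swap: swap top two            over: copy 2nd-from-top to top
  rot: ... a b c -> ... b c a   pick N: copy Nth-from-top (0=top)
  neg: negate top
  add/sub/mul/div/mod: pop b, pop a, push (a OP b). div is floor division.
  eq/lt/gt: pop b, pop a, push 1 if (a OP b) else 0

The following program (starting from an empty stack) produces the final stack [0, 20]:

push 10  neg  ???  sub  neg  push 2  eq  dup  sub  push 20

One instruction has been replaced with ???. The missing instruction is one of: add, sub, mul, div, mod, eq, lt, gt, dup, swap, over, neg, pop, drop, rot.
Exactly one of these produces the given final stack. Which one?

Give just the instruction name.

Answer: dup

Derivation:
Stack before ???: [-10]
Stack after ???:  [-10, -10]
The instruction that transforms [-10] -> [-10, -10] is: dup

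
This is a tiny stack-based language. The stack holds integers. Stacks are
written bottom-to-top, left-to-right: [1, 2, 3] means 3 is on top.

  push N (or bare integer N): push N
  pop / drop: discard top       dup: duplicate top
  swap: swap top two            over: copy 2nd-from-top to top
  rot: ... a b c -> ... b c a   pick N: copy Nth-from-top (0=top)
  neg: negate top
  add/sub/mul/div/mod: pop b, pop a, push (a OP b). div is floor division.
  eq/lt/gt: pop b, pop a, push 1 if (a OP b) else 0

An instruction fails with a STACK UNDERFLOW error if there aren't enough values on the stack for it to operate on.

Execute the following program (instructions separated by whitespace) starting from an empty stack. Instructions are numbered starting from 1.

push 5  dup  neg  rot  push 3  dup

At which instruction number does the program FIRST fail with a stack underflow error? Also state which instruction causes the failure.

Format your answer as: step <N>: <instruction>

Step 1 ('push 5'): stack = [5], depth = 1
Step 2 ('dup'): stack = [5, 5], depth = 2
Step 3 ('neg'): stack = [5, -5], depth = 2
Step 4 ('rot'): needs 3 value(s) but depth is 2 — STACK UNDERFLOW

Answer: step 4: rot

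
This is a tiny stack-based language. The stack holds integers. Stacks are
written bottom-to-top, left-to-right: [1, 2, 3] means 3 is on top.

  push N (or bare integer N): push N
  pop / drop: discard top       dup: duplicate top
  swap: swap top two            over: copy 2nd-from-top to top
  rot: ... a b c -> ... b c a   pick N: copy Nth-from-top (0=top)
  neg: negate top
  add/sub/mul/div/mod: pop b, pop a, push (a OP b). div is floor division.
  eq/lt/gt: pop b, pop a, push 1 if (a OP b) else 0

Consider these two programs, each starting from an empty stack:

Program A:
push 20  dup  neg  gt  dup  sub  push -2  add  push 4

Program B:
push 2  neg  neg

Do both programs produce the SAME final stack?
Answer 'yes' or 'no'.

Answer: no

Derivation:
Program A trace:
  After 'push 20': [20]
  After 'dup': [20, 20]
  After 'neg': [20, -20]
  After 'gt': [1]
  After 'dup': [1, 1]
  After 'sub': [0]
  After 'push -2': [0, -2]
  After 'add': [-2]
  After 'push 4': [-2, 4]
Program A final stack: [-2, 4]

Program B trace:
  After 'push 2': [2]
  After 'neg': [-2]
  After 'neg': [2]
Program B final stack: [2]
Same: no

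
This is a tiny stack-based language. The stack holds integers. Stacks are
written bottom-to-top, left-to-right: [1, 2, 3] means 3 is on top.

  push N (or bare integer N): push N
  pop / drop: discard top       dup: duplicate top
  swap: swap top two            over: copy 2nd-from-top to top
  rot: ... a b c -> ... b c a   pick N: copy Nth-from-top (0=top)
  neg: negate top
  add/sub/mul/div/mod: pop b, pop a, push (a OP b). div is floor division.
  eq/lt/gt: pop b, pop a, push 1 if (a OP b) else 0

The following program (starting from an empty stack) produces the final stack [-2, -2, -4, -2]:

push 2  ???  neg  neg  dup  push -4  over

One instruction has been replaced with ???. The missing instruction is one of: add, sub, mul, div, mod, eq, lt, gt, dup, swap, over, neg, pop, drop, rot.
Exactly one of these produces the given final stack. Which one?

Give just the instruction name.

Answer: neg

Derivation:
Stack before ???: [2]
Stack after ???:  [-2]
The instruction that transforms [2] -> [-2] is: neg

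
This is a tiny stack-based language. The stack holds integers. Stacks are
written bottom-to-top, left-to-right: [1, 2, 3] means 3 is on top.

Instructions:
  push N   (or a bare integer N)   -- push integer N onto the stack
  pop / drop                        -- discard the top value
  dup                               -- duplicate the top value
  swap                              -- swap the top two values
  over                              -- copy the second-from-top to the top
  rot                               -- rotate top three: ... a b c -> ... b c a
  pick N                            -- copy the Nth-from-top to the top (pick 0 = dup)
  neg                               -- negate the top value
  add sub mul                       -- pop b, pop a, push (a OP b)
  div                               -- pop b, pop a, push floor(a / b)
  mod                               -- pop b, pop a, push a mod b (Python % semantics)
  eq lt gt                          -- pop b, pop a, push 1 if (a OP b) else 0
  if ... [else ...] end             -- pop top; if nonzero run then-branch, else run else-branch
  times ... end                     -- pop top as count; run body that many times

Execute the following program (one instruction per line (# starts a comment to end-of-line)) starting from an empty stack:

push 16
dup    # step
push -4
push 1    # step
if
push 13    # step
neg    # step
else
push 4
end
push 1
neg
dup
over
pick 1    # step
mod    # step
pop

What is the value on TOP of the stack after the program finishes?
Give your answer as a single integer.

Answer: -1

Derivation:
After 'push 16': [16]
After 'dup': [16, 16]
After 'push -4': [16, 16, -4]
After 'push 1': [16, 16, -4, 1]
After 'if': [16, 16, -4]
After 'push 13': [16, 16, -4, 13]
After 'neg': [16, 16, -4, -13]
After 'push 1': [16, 16, -4, -13, 1]
After 'neg': [16, 16, -4, -13, -1]
After 'dup': [16, 16, -4, -13, -1, -1]
After 'over': [16, 16, -4, -13, -1, -1, -1]
After 'pick 1': [16, 16, -4, -13, -1, -1, -1, -1]
After 'mod': [16, 16, -4, -13, -1, -1, 0]
After 'pop': [16, 16, -4, -13, -1, -1]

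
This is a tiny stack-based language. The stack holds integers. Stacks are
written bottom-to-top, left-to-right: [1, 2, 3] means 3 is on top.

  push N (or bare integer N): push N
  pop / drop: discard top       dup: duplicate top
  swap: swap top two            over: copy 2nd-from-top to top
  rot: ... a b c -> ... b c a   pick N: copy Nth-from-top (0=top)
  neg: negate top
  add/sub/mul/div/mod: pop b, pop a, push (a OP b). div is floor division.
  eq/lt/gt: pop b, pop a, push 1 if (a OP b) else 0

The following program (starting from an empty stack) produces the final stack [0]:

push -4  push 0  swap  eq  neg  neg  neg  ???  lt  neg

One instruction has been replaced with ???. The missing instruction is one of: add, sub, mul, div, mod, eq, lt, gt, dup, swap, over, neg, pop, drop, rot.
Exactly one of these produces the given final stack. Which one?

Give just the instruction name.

Stack before ???: [0]
Stack after ???:  [0, 0]
The instruction that transforms [0] -> [0, 0] is: dup

Answer: dup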